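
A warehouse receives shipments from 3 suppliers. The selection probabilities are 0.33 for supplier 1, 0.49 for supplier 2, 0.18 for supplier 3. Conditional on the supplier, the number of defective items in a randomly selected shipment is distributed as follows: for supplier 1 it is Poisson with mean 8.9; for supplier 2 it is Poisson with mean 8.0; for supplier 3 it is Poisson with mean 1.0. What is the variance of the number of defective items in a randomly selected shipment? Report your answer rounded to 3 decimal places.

15.197

Per component, 1: μ=8.9, E[X²]=88.11; 2: μ=8, E[X²]=72; 3: μ=1, E[X²]=2.
E[X] = 0.33·8.9 + 0.49·8 + 0.18·1 = 7.037.
E[X²] = 0.33·88.11 + 0.49·72 + 0.18·2 = 64.7163.
Var(X) = E[X²] − (E[X])² = 64.7163 − 49.5194 = 15.1969.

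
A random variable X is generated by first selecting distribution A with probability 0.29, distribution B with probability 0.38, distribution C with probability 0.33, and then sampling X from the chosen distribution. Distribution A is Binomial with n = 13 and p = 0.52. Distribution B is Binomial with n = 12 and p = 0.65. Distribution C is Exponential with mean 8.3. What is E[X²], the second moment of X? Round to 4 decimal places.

83.8173

For each component E[X²] = Var + (mean)², giving A: 48.9424; B: 63.57; C: 137.78.
Overall E[X²] = 0.29·48.9424 + 0.38·63.57 + 0.33·137.78 = 83.8173.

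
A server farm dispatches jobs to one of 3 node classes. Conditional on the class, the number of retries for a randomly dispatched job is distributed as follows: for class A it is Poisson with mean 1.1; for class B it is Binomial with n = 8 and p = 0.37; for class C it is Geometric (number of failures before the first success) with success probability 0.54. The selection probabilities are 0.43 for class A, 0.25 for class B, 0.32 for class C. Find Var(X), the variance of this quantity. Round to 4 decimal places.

Per component, A: μ=1.1, E[X²]=2.31; B: μ=2.96, E[X²]=10.6264; C: μ=0.851852, E[X²]=2.30316.
E[X] = 0.43·1.1 + 0.25·2.96 + 0.32·0.851852 = 1.48559.
E[X²] = 0.43·2.31 + 0.25·10.6264 + 0.32·2.30316 = 4.38691.
Var(X) = E[X²] − (E[X])² = 4.38691 − 2.20699 = 2.17992.

2.1799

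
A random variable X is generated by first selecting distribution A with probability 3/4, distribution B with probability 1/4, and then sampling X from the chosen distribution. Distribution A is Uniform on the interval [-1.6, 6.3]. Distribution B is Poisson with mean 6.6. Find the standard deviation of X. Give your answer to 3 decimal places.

Per component, A: μ=2.35, E[X²]=10.7233; B: μ=6.6, E[X²]=50.16.
E[X] = 0.75·2.35 + 0.25·6.6 = 3.4125.
E[X²] = 0.75·10.7233 + 0.25·50.16 = 20.5825.
Var(X) = E[X²] − (E[X])² = 20.5825 − 11.6452 = 8.93734.
SD(X) = √8.93734 = 2.98954.

2.990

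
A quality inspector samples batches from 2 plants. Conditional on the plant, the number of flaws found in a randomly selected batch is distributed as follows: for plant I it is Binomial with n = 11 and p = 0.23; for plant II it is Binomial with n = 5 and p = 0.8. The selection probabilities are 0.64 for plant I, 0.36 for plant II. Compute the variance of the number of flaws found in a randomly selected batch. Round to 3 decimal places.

2.033

Per component, I: μ=2.53, E[X²]=8.349; II: μ=4, E[X²]=16.8.
E[X] = 0.64·2.53 + 0.36·4 = 3.0592.
E[X²] = 0.64·8.349 + 0.36·16.8 = 11.3914.
Var(X) = E[X²] − (E[X])² = 11.3914 − 9.3587 = 2.03266.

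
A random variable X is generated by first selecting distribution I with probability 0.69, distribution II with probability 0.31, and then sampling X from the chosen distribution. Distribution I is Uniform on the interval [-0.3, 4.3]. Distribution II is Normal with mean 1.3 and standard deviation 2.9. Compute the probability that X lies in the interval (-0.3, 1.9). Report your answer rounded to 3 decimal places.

Conditional on each component, P(-0.3 < X < 1.9): I: 0.478261; II: 0.291386.
By total probability, P(-0.3 < X < 1.9) = 0.69·0.478261 + 0.31·0.291386 = 0.42033.

0.420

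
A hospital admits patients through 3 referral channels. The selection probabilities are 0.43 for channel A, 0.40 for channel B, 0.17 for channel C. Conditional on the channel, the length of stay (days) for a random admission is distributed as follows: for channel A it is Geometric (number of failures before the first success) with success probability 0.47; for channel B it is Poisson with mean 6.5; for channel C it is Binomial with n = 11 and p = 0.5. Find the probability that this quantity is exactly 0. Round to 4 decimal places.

Conditional on each channel, P(X = 0): A: 0.47; B: 0.00150344; C: 0.000488281.
By total probability, P(X = 0) = 0.43·0.47 + 0.4·0.00150344 + 0.17·0.000488281 = 0.202784.

0.2028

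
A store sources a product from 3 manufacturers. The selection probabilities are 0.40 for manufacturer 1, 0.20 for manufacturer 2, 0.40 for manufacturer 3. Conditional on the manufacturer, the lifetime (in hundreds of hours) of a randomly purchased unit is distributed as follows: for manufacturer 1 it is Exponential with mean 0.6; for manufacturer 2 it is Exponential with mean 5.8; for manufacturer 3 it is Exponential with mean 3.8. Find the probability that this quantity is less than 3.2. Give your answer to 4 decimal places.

Conditional on each manufacturer, P(X < 3.2): 1: 0.995172; 2: 0.424044; 3: 0.569197.
By total probability, P(X < 3.2) = 0.4·0.995172 + 0.2·0.424044 + 0.4·0.569197 = 0.710557.

0.7106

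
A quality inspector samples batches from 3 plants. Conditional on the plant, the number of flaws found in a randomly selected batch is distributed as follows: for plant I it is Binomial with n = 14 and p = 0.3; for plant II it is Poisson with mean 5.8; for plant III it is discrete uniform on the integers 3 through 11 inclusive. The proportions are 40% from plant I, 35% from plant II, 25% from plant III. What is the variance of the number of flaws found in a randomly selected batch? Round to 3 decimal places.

6.141

Per component, I: μ=4.2, E[X²]=20.58; II: μ=5.8, E[X²]=39.44; III: μ=7, E[X²]=55.6667.
E[X] = 0.4·4.2 + 0.35·5.8 + 0.25·7 = 5.46.
E[X²] = 0.4·20.58 + 0.35·39.44 + 0.25·55.6667 = 35.9527.
Var(X) = E[X²] − (E[X])² = 35.9527 − 29.8116 = 6.14107.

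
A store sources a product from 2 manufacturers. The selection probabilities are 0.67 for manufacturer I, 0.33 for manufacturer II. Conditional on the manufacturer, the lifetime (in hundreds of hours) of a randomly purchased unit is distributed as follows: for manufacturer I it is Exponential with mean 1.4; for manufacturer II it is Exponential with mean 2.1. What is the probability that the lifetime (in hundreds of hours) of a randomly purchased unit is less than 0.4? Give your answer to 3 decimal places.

Conditional on each manufacturer, P(X < 0.4): I: 0.248523; II: 0.173435.
By total probability, P(X < 0.4) = 0.67·0.248523 + 0.33·0.173435 = 0.223744.

0.224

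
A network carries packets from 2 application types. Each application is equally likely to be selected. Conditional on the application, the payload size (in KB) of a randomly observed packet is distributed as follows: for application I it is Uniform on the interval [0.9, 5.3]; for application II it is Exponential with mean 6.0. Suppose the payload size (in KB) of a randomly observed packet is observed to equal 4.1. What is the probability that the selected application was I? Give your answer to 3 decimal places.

Likelihoods f(4.1 | ·): I: 0.227273; II: 0.0841552.
Posterior ∝ prior × likelihood. Numerator for I: 0.5·0.227273 = 0.113636.
Normalizing constant: 0.5·0.227273 + 0.5·0.0841552 = 0.155714.
P(I | observation) = 0.113636 / 0.155714 = 0.729776.

0.730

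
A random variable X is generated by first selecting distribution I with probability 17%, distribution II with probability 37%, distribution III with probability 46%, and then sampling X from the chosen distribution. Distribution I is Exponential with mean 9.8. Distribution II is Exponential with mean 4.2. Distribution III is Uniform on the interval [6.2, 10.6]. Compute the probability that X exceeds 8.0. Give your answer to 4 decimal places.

Conditional on each component, P(X > 8.0): I: 0.442053; II: 0.148858; III: 0.590909.
By total probability, P(X > 8.0) = 0.17·0.442053 + 0.37·0.148858 + 0.46·0.590909 = 0.402045.

0.4020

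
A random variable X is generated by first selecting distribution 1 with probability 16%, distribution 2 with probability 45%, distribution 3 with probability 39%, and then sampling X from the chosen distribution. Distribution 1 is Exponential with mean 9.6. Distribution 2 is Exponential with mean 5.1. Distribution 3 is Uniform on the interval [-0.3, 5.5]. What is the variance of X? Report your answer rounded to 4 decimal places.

33.1559

Per component, 1: μ=9.6, E[X²]=184.32; 2: μ=5.1, E[X²]=52.02; 3: μ=2.6, E[X²]=9.56333.
E[X] = 0.16·9.6 + 0.45·5.1 + 0.39·2.6 = 4.845.
E[X²] = 0.16·184.32 + 0.45·52.02 + 0.39·9.56333 = 56.6299.
Var(X) = E[X²] − (E[X])² = 56.6299 − 23.474 = 33.1559.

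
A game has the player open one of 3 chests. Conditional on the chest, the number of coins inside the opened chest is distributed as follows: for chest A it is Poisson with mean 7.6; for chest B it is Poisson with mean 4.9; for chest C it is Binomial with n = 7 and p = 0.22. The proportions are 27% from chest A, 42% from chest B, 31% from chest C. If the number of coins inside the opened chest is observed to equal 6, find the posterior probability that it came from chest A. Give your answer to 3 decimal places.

0.375

Likelihoods P(X=6 | ·): A: 0.13394; B: 0.143153; C: 0.000619054.
Posterior ∝ prior × likelihood. Numerator for A: 0.27·0.13394 = 0.0361639.
Normalizing constant: 0.27·0.13394 + 0.42·0.143153 + 0.31·0.000619054 = 0.0964801.
P(A | observation) = 0.0361639 / 0.0964801 = 0.374832.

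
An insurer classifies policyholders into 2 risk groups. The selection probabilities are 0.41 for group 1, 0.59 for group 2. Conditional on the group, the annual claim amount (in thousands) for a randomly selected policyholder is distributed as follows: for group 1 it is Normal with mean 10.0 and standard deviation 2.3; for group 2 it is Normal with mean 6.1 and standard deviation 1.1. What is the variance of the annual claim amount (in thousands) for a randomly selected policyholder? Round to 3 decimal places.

Per component, 1: μ=10, E[X²]=105.29; 2: μ=6.1, E[X²]=38.42.
E[X] = 0.41·10 + 0.59·6.1 = 7.699.
E[X²] = 0.41·105.29 + 0.59·38.42 = 65.8367.
Var(X) = E[X²] − (E[X])² = 65.8367 − 59.2746 = 6.5621.

6.562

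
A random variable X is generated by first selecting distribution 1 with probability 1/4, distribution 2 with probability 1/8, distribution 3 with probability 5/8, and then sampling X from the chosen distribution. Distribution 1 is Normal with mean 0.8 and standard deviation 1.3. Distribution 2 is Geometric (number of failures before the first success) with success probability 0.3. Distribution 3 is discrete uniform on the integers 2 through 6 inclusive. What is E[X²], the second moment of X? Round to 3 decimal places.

For each component E[X²] = Var + (mean)², giving 1: 2.33; 2: 13.2222; 3: 18.
Overall E[X²] = 0.25·2.33 + 0.125·13.2222 + 0.625·18 = 13.4853.

13.485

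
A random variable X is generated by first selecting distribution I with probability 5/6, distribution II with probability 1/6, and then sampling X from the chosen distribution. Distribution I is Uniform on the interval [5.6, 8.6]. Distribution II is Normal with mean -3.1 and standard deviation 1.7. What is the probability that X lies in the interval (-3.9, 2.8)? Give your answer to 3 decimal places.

0.113

Conditional on each component, P(-3.9 < X < 2.8): I: 0; II: 0.680773.
By total probability, P(-3.9 < X < 2.8) = 0.833333·0 + 0.166667·0.680773 = 0.113462.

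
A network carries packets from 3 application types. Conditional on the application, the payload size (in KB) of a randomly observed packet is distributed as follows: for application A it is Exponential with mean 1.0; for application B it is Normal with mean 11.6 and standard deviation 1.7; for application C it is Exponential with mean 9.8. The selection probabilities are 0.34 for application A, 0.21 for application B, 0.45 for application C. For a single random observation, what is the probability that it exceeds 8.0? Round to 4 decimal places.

Conditional on each application, P(X > 8.0): A: 0.000335463; B: 0.982898; C: 0.442053.
By total probability, P(X > 8.0) = 0.34·0.000335463 + 0.21·0.982898 + 0.45·0.442053 = 0.405446.

0.4054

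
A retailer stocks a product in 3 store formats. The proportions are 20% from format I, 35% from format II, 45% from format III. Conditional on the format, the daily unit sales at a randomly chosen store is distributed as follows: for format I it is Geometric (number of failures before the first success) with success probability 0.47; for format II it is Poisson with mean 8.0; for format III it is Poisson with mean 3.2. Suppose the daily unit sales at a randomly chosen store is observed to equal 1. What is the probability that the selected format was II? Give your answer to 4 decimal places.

Likelihoods P(X=1 | ·): I: 0.2491; II: 0.0026837; III: 0.130439.
Posterior ∝ prior × likelihood. Numerator for II: 0.35·0.0026837 = 0.000939295.
Normalizing constant: 0.2·0.2491 + 0.35·0.0026837 + 0.45·0.130439 = 0.109457.
P(II | observation) = 0.000939295 / 0.109457 = 0.00858142.

0.0086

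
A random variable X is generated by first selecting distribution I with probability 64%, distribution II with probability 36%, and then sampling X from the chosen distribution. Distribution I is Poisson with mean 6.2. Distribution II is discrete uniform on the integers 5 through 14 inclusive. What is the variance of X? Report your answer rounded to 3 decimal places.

Per component, I: μ=6.2, E[X²]=44.64; II: μ=9.5, E[X²]=98.5.
E[X] = 0.64·6.2 + 0.36·9.5 = 7.388.
E[X²] = 0.64·44.64 + 0.36·98.5 = 64.0296.
Var(X) = E[X²] − (E[X])² = 64.0296 − 54.5825 = 9.44706.

9.447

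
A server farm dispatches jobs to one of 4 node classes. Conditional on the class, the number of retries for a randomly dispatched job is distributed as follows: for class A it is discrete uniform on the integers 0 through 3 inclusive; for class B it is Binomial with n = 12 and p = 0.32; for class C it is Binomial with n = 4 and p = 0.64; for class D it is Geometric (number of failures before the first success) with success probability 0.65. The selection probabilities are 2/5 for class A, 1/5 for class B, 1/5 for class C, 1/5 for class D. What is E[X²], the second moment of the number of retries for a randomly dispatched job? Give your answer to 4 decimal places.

6.5901

For each component E[X²] = Var + (mean)², giving A: 3.5; B: 17.3568; C: 7.4752; D: 1.11834.
Overall E[X²] = 0.4·3.5 + 0.2·17.3568 + 0.2·7.4752 + 0.2·1.11834 = 6.59007.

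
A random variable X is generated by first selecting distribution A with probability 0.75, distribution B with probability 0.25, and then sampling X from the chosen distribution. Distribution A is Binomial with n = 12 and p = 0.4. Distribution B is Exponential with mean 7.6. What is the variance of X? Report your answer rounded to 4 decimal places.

18.0700

Per component, A: μ=4.8, E[X²]=25.92; B: μ=7.6, E[X²]=115.52.
E[X] = 0.75·4.8 + 0.25·7.6 = 5.5.
E[X²] = 0.75·25.92 + 0.25·115.52 = 48.32.
Var(X) = E[X²] − (E[X])² = 48.32 − 30.25 = 18.07.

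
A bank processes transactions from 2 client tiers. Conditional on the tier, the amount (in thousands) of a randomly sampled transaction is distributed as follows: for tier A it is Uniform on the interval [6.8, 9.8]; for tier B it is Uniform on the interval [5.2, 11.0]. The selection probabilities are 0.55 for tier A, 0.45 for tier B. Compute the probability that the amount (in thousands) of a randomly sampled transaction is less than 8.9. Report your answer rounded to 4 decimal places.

Conditional on each tier, P(X < 8.9): A: 0.7; B: 0.637931.
By total probability, P(X < 8.9) = 0.55·0.7 + 0.45·0.637931 = 0.672069.

0.6721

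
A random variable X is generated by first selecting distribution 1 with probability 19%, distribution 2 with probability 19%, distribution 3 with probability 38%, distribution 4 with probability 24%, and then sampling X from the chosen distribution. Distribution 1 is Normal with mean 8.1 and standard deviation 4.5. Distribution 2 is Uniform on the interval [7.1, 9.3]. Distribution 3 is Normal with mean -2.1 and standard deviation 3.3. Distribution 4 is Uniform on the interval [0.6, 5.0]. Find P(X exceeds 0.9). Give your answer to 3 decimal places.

0.662

Conditional on each component, P(X > 0.9): 1: 0.945201; 2: 1; 3: 0.181651; 4: 0.931818.
By total probability, P(X > 0.9) = 0.19·0.945201 + 0.19·1 + 0.38·0.181651 + 0.24·0.931818 = 0.662252.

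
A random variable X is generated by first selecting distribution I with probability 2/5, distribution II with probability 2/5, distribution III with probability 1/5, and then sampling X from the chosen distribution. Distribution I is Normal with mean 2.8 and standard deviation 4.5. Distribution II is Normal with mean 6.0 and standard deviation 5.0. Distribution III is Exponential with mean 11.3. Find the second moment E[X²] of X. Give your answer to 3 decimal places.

86.712

For each component E[X²] = Var + (mean)², giving I: 28.09; II: 61; III: 255.38.
Overall E[X²] = 0.4·28.09 + 0.4·61 + 0.2·255.38 = 86.712.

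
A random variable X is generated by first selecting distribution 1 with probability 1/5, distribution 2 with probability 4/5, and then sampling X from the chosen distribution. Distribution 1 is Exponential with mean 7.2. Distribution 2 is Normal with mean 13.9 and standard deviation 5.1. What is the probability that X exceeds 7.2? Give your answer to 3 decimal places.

0.798

Conditional on each component, P(X > 7.2): 1: 0.367879; 2: 0.905531.
By total probability, P(X > 7.2) = 0.2·0.367879 + 0.8·0.905531 = 0.798.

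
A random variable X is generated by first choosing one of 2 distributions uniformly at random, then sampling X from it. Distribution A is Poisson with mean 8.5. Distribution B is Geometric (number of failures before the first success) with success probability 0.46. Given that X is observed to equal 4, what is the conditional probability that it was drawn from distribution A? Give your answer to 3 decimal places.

Likelihoods P(X=4 | ·): A: 0.0442549; B: 0.0391141.
Posterior ∝ prior × likelihood. Numerator for A: 0.5·0.0442549 = 0.0221275.
Normalizing constant: 0.5·0.0442549 + 0.5·0.0391141 = 0.0416845.
P(A | observation) = 0.0221275 / 0.0416845 = 0.530832.

0.531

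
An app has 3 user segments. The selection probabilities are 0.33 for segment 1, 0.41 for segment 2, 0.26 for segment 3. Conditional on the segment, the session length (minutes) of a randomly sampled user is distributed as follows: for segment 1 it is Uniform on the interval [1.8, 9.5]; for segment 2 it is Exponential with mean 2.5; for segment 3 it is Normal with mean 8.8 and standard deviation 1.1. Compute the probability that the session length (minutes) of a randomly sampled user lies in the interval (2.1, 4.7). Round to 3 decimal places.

0.226

Conditional on each segment, P(2.1 < X < 4.7): 1: 0.337662; 2: 0.27912; 3: 9.67809e-05.
By total probability, P(2.1 < X < 4.7) = 0.33·0.337662 + 0.41·0.27912 + 0.26·9.67809e-05 = 0.225893.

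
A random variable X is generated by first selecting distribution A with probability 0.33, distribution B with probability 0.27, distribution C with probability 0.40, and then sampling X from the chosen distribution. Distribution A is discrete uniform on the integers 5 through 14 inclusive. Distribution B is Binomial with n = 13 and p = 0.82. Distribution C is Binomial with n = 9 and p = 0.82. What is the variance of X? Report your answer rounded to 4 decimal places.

Per component, A: μ=9.5, E[X²]=98.5; B: μ=10.66, E[X²]=115.554; C: μ=7.38, E[X²]=55.7928.
E[X] = 0.33·9.5 + 0.27·10.66 + 0.4·7.38 = 8.9652.
E[X²] = 0.33·98.5 + 0.27·115.554 + 0.4·55.7928 = 86.0218.
Var(X) = E[X²] − (E[X])² = 86.0218 − 80.3748 = 5.647.

5.6470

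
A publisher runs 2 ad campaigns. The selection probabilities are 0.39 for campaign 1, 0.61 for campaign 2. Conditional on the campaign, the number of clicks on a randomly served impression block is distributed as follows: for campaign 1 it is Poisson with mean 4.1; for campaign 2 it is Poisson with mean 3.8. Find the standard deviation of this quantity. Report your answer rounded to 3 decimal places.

Per component, 1: μ=4.1, E[X²]=20.91; 2: μ=3.8, E[X²]=18.24.
E[X] = 0.39·4.1 + 0.61·3.8 = 3.917.
E[X²] = 0.39·20.91 + 0.61·18.24 = 19.2813.
Var(X) = E[X²] − (E[X])² = 19.2813 − 15.3429 = 3.93841.
SD(X) = √3.93841 = 1.98454.

1.985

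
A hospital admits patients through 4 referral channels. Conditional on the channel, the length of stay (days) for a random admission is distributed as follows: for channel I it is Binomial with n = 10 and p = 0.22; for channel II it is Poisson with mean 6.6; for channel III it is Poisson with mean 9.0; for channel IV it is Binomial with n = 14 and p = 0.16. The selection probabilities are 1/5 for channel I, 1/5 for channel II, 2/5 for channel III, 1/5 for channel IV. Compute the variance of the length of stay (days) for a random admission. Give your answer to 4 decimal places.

14.9902

Per component, I: μ=2.2, E[X²]=6.556; II: μ=6.6, E[X²]=50.16; III: μ=9, E[X²]=90; IV: μ=2.24, E[X²]=6.8992.
E[X] = 0.2·2.2 + 0.2·6.6 + 0.4·9 + 0.2·2.24 = 5.808.
E[X²] = 0.2·6.556 + 0.2·50.16 + 0.4·90 + 0.2·6.8992 = 48.723.
Var(X) = E[X²] − (E[X])² = 48.723 − 33.7329 = 14.9902.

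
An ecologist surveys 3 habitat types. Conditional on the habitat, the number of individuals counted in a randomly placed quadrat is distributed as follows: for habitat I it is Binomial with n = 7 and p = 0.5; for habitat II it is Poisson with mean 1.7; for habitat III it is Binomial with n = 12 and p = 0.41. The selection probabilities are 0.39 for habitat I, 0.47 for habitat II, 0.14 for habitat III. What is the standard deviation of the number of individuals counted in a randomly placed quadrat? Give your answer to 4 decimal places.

1.8095

Per component, I: μ=3.5, E[X²]=14; II: μ=1.7, E[X²]=4.59; III: μ=4.92, E[X²]=27.1092.
E[X] = 0.39·3.5 + 0.47·1.7 + 0.14·4.92 = 2.8528.
E[X²] = 0.39·14 + 0.47·4.59 + 0.14·27.1092 = 11.4126.
Var(X) = E[X²] − (E[X])² = 11.4126 − 8.13847 = 3.27412.
SD(X) = √3.27412 = 1.80945.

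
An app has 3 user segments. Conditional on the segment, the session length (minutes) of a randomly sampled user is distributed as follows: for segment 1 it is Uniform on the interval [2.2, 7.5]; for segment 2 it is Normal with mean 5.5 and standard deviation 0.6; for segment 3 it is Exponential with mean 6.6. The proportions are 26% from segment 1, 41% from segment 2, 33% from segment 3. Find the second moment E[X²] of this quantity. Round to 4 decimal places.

48.0242

For each component E[X²] = Var + (mean)², giving 1: 25.8633; 2: 30.61; 3: 87.12.
Overall E[X²] = 0.26·25.8633 + 0.41·30.61 + 0.33·87.12 = 48.0242.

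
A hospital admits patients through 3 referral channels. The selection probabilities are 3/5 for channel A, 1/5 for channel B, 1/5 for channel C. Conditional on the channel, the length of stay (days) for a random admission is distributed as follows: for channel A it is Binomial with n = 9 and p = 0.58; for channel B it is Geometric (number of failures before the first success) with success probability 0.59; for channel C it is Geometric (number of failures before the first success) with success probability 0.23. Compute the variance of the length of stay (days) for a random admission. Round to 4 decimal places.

7.6214

Per component, A: μ=5.22, E[X²]=29.4408; B: μ=0.694915, E[X²]=1.66073; C: μ=3.34783, E[X²]=25.7637.
E[X] = 0.6·5.22 + 0.2·0.694915 + 0.2·3.34783 = 3.94055.
E[X²] = 0.6·29.4408 + 0.2·1.66073 + 0.2·25.7637 = 23.1494.
Var(X) = E[X²] − (E[X])² = 23.1494 − 15.5279 = 7.62145.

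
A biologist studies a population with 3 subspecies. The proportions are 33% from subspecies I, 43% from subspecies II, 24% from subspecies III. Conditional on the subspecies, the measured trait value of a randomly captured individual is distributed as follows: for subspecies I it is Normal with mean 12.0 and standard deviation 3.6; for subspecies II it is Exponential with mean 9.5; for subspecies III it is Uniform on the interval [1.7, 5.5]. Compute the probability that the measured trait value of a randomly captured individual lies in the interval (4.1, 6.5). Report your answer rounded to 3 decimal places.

0.167

Conditional on each subspecies, P(4.1 < X < 6.5): I: 0.0491821; II: 0.144994; III: 0.368421.
By total probability, P(4.1 < X < 6.5) = 0.33·0.0491821 + 0.43·0.144994 + 0.24·0.368421 = 0.166999.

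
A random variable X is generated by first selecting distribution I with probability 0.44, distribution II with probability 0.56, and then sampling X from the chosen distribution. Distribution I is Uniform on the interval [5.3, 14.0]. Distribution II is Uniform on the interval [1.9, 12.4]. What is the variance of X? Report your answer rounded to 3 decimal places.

Per component, I: μ=9.65, E[X²]=99.43; II: μ=7.15, E[X²]=60.31.
E[X] = 0.44·9.65 + 0.56·7.15 = 8.25.
E[X²] = 0.44·99.43 + 0.56·60.31 = 77.5228.
Var(X) = E[X²] − (E[X])² = 77.5228 − 68.0625 = 9.4603.

9.460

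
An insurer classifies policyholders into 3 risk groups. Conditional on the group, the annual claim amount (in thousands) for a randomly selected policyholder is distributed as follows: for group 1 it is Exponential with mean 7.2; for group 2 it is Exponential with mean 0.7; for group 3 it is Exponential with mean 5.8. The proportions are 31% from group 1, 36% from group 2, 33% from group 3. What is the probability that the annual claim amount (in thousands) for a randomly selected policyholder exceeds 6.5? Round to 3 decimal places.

Conditional on each group, P(X > 6.5): 1: 0.405442; 2: 9.27397e-05; 3: 0.326055.
By total probability, P(X > 6.5) = 0.31·0.405442 + 0.36·9.27397e-05 + 0.33·0.326055 = 0.233318.

0.233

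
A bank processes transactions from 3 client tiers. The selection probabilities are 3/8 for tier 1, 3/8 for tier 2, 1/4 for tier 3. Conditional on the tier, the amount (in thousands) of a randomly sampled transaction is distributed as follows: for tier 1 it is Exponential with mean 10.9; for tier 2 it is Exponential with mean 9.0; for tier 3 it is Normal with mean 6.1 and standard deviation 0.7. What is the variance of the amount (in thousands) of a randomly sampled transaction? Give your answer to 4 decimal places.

78.5073

Per component, 1: μ=10.9, E[X²]=237.62; 2: μ=9, E[X²]=162; 3: μ=6.1, E[X²]=37.7.
E[X] = 0.375·10.9 + 0.375·9 + 0.25·6.1 = 8.9875.
E[X²] = 0.375·237.62 + 0.375·162 + 0.25·37.7 = 159.282.
Var(X) = E[X²] − (E[X])² = 159.282 − 80.7752 = 78.5073.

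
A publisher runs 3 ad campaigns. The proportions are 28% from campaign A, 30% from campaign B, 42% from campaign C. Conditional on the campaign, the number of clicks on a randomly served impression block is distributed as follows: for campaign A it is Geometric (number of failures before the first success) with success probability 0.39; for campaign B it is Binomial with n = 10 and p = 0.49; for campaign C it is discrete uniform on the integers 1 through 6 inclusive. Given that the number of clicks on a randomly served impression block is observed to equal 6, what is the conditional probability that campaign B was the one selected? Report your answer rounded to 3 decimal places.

0.438

Likelihoods P(X=6 | ·): A: 0.0200929; B: 0.196642; C: 0.166667.
Posterior ∝ prior × likelihood. Numerator for B: 0.3·0.196642 = 0.0589926.
Normalizing constant: 0.28·0.0200929 + 0.3·0.196642 + 0.42·0.166667 = 0.134619.
P(B | observation) = 0.0589926 / 0.134619 = 0.43822.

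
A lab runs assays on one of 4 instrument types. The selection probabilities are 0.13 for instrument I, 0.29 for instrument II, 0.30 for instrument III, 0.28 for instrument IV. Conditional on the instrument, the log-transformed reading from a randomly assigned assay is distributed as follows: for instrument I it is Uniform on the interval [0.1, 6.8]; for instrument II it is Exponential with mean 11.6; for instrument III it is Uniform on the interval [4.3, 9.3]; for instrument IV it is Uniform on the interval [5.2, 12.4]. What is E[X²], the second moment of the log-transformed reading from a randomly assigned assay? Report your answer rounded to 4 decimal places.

For each component E[X²] = Var + (mean)², giving I: 15.6433; II: 269.12; III: 48.3233; IV: 81.76.
Overall E[X²] = 0.13·15.6433 + 0.29·269.12 + 0.3·48.3233 + 0.28·81.76 = 117.468.

117.4682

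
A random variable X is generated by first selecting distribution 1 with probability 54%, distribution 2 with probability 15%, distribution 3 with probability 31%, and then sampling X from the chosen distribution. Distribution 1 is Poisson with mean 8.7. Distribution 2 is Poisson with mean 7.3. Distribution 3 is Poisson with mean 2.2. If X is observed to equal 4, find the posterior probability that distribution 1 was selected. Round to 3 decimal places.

Likelihoods P(X=4 | ·): 1: 0.0397653; 2: 0.0799338; 3: 0.108151.
Posterior ∝ prior × likelihood. Numerator for 1: 0.54·0.0397653 = 0.0214732.
Normalizing constant: 0.54·0.0397653 + 0.15·0.0799338 + 0.31·0.108151 = 0.0669902.
P(1 | observation) = 0.0214732 / 0.0669902 = 0.320543.

0.321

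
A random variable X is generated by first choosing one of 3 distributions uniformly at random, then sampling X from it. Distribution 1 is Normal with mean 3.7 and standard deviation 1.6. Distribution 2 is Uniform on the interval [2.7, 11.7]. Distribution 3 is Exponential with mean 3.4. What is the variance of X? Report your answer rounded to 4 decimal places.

9.9322

Per component, 1: μ=3.7, E[X²]=16.25; 2: μ=7.2, E[X²]=58.59; 3: μ=3.4, E[X²]=23.12.
E[X] = 0.333333·3.7 + 0.333333·7.2 + 0.333333·3.4 = 4.76667.
E[X²] = 0.333333·16.25 + 0.333333·58.59 + 0.333333·23.12 = 32.6533.
Var(X) = E[X²] − (E[X])² = 32.6533 − 22.7211 = 9.93222.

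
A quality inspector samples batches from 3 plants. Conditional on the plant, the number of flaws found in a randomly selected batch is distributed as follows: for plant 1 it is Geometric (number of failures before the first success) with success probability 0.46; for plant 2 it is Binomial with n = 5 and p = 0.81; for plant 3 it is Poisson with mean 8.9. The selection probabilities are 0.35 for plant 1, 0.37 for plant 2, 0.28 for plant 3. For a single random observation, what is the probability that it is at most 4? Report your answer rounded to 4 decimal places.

Conditional on each plant, P(X ≤ 4): 1: 0.954083; 2: 0.651322; 3: 0.0584325.
By total probability, P(X ≤ 4) = 0.35·0.954083 + 0.37·0.651322 + 0.28·0.0584325 = 0.591279.

0.5913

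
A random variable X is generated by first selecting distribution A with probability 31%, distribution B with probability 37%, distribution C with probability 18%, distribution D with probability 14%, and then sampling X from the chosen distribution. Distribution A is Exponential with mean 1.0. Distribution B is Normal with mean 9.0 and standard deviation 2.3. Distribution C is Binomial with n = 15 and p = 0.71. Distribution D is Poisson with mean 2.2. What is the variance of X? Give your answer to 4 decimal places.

20.1067

Per component, A: μ=1, E[X²]=2; B: μ=9, E[X²]=86.29; C: μ=10.65, E[X²]=116.511; D: μ=2.2, E[X²]=7.04.
E[X] = 0.31·1 + 0.37·9 + 0.18·10.65 + 0.14·2.2 = 5.865.
E[X²] = 0.31·2 + 0.37·86.29 + 0.18·116.511 + 0.14·7.04 = 54.5049.
Var(X) = E[X²] − (E[X])² = 54.5049 − 34.3982 = 20.1067.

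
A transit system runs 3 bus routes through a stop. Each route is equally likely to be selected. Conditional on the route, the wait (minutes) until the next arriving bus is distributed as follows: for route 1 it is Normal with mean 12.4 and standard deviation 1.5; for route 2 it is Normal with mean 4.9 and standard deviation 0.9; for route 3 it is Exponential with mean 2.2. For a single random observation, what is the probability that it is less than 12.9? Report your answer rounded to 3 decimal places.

0.876

Conditional on each route, P(X < 12.9): 1: 0.630559; 2: 1; 3: 0.997159.
By total probability, P(X < 12.9) = 0.333333·0.630559 + 0.333333·1 + 0.333333·0.997159 = 0.875906.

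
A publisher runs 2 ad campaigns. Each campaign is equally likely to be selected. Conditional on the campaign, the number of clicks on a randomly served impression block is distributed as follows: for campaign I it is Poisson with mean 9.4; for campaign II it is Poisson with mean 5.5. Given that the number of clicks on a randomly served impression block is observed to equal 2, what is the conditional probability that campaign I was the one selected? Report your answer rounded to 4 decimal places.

0.0558

Likelihoods P(X=2 | ·): I: 0.00365475; II: 0.0618124.
Posterior ∝ prior × likelihood. Numerator for I: 0.5·0.00365475 = 0.00182737.
Normalizing constant: 0.5·0.00365475 + 0.5·0.0618124 = 0.0327336.
P(I | observation) = 0.00182737 / 0.0327336 = 0.0558257.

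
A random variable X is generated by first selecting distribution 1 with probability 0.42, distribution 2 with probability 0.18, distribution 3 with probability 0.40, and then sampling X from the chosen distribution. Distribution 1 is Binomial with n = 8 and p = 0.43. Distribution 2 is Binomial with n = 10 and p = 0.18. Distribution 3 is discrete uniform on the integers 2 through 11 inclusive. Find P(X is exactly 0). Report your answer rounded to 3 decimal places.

Conditional on each component, P(X = 0): 1: 0.0111429; 2: 0.137448; 3: 0.
By total probability, P(X = 0) = 0.42·0.0111429 + 0.18·0.137448 + 0.4·0 = 0.0294207.

0.029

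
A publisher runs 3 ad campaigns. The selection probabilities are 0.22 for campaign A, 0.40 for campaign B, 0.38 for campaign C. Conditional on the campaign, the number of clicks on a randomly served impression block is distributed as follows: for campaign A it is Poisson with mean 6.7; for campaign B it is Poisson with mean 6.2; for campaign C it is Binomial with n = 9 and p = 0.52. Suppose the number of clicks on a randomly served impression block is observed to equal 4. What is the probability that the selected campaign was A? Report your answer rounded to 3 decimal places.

0.140

Likelihoods P(X=4 | ·): A: 0.103351; B: 0.124948; C: 0.234742.
Posterior ∝ prior × likelihood. Numerator for A: 0.22·0.103351 = 0.0227372.
Normalizing constant: 0.22·0.103351 + 0.4·0.124948 + 0.38·0.234742 = 0.161918.
P(A | observation) = 0.0227372 / 0.161918 = 0.140424.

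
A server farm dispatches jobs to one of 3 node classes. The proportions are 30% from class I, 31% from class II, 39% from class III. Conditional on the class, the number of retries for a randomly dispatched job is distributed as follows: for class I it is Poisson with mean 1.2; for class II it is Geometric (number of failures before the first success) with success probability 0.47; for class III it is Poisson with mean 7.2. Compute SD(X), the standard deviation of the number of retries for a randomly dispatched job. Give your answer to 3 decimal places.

Per component, I: μ=1.2, E[X²]=2.64; II: μ=1.12766, E[X²]=3.67089; III: μ=7.2, E[X²]=59.04.
E[X] = 0.3·1.2 + 0.31·1.12766 + 0.39·7.2 = 3.51757.
E[X²] = 0.3·2.64 + 0.31·3.67089 + 0.39·59.04 = 24.9556.
Var(X) = E[X²] − (E[X])² = 24.9556 − 12.3733 = 12.5822.
SD(X) = √12.5822 = 3.54715.

3.547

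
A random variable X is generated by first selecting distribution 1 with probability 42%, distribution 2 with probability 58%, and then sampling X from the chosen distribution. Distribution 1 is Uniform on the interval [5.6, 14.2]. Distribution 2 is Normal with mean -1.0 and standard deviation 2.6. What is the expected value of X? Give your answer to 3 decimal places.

3.578

Component means — 1: 9.9; 2: -1.
E[X] = 0.42·9.9 + 0.58·-1 = 3.578.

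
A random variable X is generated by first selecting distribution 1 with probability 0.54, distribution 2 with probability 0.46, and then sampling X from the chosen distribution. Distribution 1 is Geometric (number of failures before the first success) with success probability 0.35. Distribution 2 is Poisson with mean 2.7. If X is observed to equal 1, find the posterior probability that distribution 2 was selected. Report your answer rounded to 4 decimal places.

0.4046

Likelihoods P(X=1 | ·): 1: 0.2275; 2: 0.181455.
Posterior ∝ prior × likelihood. Numerator for 2: 0.46·0.181455 = 0.0834692.
Normalizing constant: 0.54·0.2275 + 0.46·0.181455 = 0.206319.
P(2 | observation) = 0.0834692 / 0.206319 = 0.404564.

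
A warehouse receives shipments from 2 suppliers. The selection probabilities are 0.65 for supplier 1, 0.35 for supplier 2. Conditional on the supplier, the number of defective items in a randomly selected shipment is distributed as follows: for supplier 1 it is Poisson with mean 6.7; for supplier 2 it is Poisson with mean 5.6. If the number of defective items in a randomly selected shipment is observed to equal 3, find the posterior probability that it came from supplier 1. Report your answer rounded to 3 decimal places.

0.514

Likelihoods P(X=3 | ·): 1: 0.0617021; 2: 0.108234.
Posterior ∝ prior × likelihood. Numerator for 1: 0.65·0.0617021 = 0.0401064.
Normalizing constant: 0.65·0.0617021 + 0.35·0.108234 = 0.0779883.
P(1 | observation) = 0.0401064 / 0.0779883 = 0.514262.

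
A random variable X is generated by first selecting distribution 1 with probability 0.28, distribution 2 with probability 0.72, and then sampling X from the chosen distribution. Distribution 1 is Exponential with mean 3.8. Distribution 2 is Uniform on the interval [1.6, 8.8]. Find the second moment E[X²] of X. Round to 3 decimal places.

30.666

For each component E[X²] = Var + (mean)², giving 1: 28.88; 2: 31.36.
Overall E[X²] = 0.28·28.88 + 0.72·31.36 = 30.6656.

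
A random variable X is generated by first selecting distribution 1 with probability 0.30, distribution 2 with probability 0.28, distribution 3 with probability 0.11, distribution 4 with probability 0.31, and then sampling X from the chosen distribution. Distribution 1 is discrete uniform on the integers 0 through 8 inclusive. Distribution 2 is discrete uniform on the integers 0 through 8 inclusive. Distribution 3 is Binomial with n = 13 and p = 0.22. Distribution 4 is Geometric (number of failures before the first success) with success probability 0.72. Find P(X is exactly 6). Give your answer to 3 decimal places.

Conditional on each component, P(X = 6): 1: 0.111111; 2: 0.111111; 3: 0.0341756; 4: 0.000346961.
By total probability, P(X = 6) = 0.3·0.111111 + 0.28·0.111111 + 0.11·0.0341756 + 0.31·0.000346961 = 0.0683113.

0.068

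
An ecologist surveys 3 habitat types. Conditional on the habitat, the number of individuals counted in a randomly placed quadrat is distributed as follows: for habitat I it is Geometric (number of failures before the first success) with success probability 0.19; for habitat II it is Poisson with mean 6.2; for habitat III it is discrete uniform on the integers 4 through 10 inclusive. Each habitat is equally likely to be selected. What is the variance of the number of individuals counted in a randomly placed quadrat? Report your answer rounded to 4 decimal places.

Per component, I: μ=4.26316, E[X²]=40.6122; II: μ=6.2, E[X²]=44.64; III: μ=7, E[X²]=53.
E[X] = 0.333333·4.26316 + 0.333333·6.2 + 0.333333·7 = 5.82105.
E[X²] = 0.333333·40.6122 + 0.333333·44.64 + 0.333333·53 = 46.0841.
Var(X) = E[X²] − (E[X])² = 46.0841 − 33.8847 = 12.1994.

12.1994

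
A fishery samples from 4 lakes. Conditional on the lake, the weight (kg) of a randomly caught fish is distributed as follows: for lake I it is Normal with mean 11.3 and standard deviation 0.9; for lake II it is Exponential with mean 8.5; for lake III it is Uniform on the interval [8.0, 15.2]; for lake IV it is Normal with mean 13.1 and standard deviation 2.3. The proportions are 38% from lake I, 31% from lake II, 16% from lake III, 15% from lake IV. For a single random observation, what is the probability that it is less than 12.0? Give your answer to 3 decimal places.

0.668

Conditional on each lake, P(X < 12.0): I: 0.78165; II: 0.756287; III: 0.555556; IV: 0.316232.
By total probability, P(X < 12.0) = 0.38·0.78165 + 0.31·0.756287 + 0.16·0.555556 + 0.15·0.316232 = 0.6678.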